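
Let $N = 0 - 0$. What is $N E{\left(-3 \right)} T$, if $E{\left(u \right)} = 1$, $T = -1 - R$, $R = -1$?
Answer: $0$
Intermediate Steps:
$T = 0$ ($T = -1 - -1 = -1 + 1 = 0$)
$N = 0$ ($N = 0 + 0 = 0$)
$N E{\left(-3 \right)} T = 0 \cdot 1 \cdot 0 = 0 \cdot 0 = 0$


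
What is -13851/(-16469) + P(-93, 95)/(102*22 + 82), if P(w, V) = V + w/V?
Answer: 1603878289/1819577465 ≈ 0.88146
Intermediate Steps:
-13851/(-16469) + P(-93, 95)/(102*22 + 82) = -13851/(-16469) + (95 - 93/95)/(102*22 + 82) = -13851*(-1/16469) + (95 - 93*1/95)/(2244 + 82) = 13851/16469 + (95 - 93/95)/2326 = 13851/16469 + (8932/95)*(1/2326) = 13851/16469 + 4466/110485 = 1603878289/1819577465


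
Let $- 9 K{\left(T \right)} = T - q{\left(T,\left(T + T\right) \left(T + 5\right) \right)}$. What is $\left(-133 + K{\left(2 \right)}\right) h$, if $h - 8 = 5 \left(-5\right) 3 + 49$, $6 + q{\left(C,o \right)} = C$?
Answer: $2406$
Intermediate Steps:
$q{\left(C,o \right)} = -6 + C$
$K{\left(T \right)} = - \frac{2}{3}$ ($K{\left(T \right)} = - \frac{T - \left(-6 + T\right)}{9} = \left(- \frac{1}{9}\right) 6 = - \frac{2}{3}$)
$h = -18$ ($h = 8 + \left(5 \left(-5\right) 3 + 49\right) = 8 + \left(\left(-25\right) 3 + 49\right) = 8 + \left(-75 + 49\right) = 8 - 26 = -18$)
$\left(-133 + K{\left(2 \right)}\right) h = \left(-133 - \frac{2}{3}\right) \left(-18\right) = \left(- \frac{401}{3}\right) \left(-18\right) = 2406$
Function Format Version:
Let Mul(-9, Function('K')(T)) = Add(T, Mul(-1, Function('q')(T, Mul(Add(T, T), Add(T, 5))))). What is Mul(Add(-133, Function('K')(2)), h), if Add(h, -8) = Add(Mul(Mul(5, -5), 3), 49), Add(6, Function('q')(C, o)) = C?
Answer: 2406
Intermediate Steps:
Function('q')(C, o) = Add(-6, C)
Function('K')(T) = Rational(-2, 3) (Function('K')(T) = Mul(Rational(-1, 9), Add(T, Mul(-1, Add(-6, T)))) = Mul(Rational(-1, 9), Add(T, Add(6, Mul(-1, T)))) = Mul(Rational(-1, 9), 6) = Rational(-2, 3))
h = -18 (h = Add(8, Add(Mul(Mul(5, -5), 3), 49)) = Add(8, Add(Mul(-25, 3), 49)) = Add(8, Add(-75, 49)) = Add(8, -26) = -18)
Mul(Add(-133, Function('K')(2)), h) = Mul(Add(-133, Rational(-2, 3)), -18) = Mul(Rational(-401, 3), -18) = 2406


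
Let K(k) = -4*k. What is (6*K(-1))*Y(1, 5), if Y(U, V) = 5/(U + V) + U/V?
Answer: 124/5 ≈ 24.800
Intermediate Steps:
(6*K(-1))*Y(1, 5) = (6*(-4*(-1)))*((1² + 5*5 + 1*5)/(5*(1 + 5))) = (6*4)*((⅕)*(1 + 25 + 5)/6) = 24*((⅕)*(⅙)*31) = 24*(31/30) = 124/5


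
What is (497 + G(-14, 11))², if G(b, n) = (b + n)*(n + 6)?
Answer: 198916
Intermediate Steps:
G(b, n) = (6 + n)*(b + n) (G(b, n) = (b + n)*(6 + n) = (6 + n)*(b + n))
(497 + G(-14, 11))² = (497 + (11² + 6*(-14) + 6*11 - 14*11))² = (497 + (121 - 84 + 66 - 154))² = (497 - 51)² = 446² = 198916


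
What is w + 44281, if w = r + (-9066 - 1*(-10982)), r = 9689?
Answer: 55886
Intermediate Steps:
w = 11605 (w = 9689 + (-9066 - 1*(-10982)) = 9689 + (-9066 + 10982) = 9689 + 1916 = 11605)
w + 44281 = 11605 + 44281 = 55886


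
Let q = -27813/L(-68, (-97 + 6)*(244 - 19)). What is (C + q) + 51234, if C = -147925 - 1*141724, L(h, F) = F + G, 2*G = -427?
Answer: -9864841829/41377 ≈ -2.3841e+5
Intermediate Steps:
G = -427/2 (G = (1/2)*(-427) = -427/2 ≈ -213.50)
L(h, F) = -427/2 + F (L(h, F) = F - 427/2 = -427/2 + F)
C = -289649 (C = -147925 - 141724 = -289649)
q = 55626/41377 (q = -27813/(-427/2 + (-97 + 6)*(244 - 19)) = -27813/(-427/2 - 91*225) = -27813/(-427/2 - 20475) = -27813/(-41377/2) = -27813*(-2/41377) = 55626/41377 ≈ 1.3444)
(C + q) + 51234 = (-289649 + 55626/41377) + 51234 = -11984751047/41377 + 51234 = -9864841829/41377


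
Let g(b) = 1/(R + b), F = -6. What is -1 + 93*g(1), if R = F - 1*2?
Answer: -100/7 ≈ -14.286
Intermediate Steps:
R = -8 (R = -6 - 1*2 = -6 - 2 = -8)
g(b) = 1/(-8 + b)
-1 + 93*g(1) = -1 + 93/(-8 + 1) = -1 + 93/(-7) = -1 + 93*(-1/7) = -1 - 93/7 = -100/7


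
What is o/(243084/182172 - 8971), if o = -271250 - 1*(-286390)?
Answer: -2445110/1448601 ≈ -1.6879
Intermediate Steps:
o = 15140 (o = -271250 + 286390 = 15140)
o/(243084/182172 - 8971) = 15140/(243084/182172 - 8971) = 15140/(243084*(1/182172) - 8971) = 15140/(431/323 - 8971) = 15140/(-2897202/323) = 15140*(-323/2897202) = -2445110/1448601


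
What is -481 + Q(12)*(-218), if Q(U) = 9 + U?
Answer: -5059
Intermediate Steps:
-481 + Q(12)*(-218) = -481 + (9 + 12)*(-218) = -481 + 21*(-218) = -481 - 4578 = -5059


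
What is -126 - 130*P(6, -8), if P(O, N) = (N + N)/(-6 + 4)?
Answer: -1166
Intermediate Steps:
P(O, N) = -N (P(O, N) = (2*N)/(-2) = (2*N)*(-½) = -N)
-126 - 130*P(6, -8) = -126 - (-130)*(-8) = -126 - 130*8 = -126 - 1040 = -1166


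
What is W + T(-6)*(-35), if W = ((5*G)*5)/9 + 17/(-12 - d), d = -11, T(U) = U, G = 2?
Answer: 1787/9 ≈ 198.56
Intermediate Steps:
W = -103/9 (W = ((5*2)*5)/9 + 17/(-12 - 1*(-11)) = (10*5)*(1/9) + 17/(-12 + 11) = 50*(1/9) + 17/(-1) = 50/9 + 17*(-1) = 50/9 - 17 = -103/9 ≈ -11.444)
W + T(-6)*(-35) = -103/9 - 6*(-35) = -103/9 + 210 = 1787/9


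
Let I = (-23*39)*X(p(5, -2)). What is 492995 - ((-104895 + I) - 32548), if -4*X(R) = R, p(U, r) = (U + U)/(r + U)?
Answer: 1259381/2 ≈ 6.2969e+5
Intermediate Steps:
p(U, r) = 2*U/(U + r) (p(U, r) = (2*U)/(U + r) = 2*U/(U + r))
X(R) = -R/4
I = 1495/2 (I = (-23*39)*(-5/(2*(5 - 2))) = -(-897)*2*5/3/4 = -(-897)*2*5*(1/3)/4 = -(-897)*10/(4*3) = -897*(-5/6) = 1495/2 ≈ 747.50)
492995 - ((-104895 + I) - 32548) = 492995 - ((-104895 + 1495/2) - 32548) = 492995 - (-208295/2 - 32548) = 492995 - 1*(-273391/2) = 492995 + 273391/2 = 1259381/2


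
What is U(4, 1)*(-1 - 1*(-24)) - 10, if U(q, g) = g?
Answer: 13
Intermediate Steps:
U(4, 1)*(-1 - 1*(-24)) - 10 = 1*(-1 - 1*(-24)) - 10 = 1*(-1 + 24) - 10 = 1*23 - 10 = 23 - 10 = 13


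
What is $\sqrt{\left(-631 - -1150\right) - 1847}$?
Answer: $4 i \sqrt{83} \approx 36.442 i$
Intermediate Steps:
$\sqrt{\left(-631 - -1150\right) - 1847} = \sqrt{\left(-631 + 1150\right) - 1847} = \sqrt{519 - 1847} = \sqrt{-1328} = 4 i \sqrt{83}$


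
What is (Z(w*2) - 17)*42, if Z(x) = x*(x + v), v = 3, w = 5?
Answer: 4746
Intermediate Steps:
Z(x) = x*(3 + x) (Z(x) = x*(x + 3) = x*(3 + x))
(Z(w*2) - 17)*42 = ((5*2)*(3 + 5*2) - 17)*42 = (10*(3 + 10) - 17)*42 = (10*13 - 17)*42 = (130 - 17)*42 = 113*42 = 4746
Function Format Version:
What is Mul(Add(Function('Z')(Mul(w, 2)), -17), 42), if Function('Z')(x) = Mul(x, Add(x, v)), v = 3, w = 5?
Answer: 4746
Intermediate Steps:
Function('Z')(x) = Mul(x, Add(3, x)) (Function('Z')(x) = Mul(x, Add(x, 3)) = Mul(x, Add(3, x)))
Mul(Add(Function('Z')(Mul(w, 2)), -17), 42) = Mul(Add(Mul(Mul(5, 2), Add(3, Mul(5, 2))), -17), 42) = Mul(Add(Mul(10, Add(3, 10)), -17), 42) = Mul(Add(Mul(10, 13), -17), 42) = Mul(Add(130, -17), 42) = Mul(113, 42) = 4746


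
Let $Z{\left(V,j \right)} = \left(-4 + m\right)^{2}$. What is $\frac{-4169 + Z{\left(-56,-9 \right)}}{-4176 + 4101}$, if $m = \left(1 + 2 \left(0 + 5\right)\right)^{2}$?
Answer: $- \frac{1904}{15} \approx -126.93$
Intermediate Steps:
$m = 121$ ($m = \left(1 + 2 \cdot 5\right)^{2} = \left(1 + 10\right)^{2} = 11^{2} = 121$)
$Z{\left(V,j \right)} = 13689$ ($Z{\left(V,j \right)} = \left(-4 + 121\right)^{2} = 117^{2} = 13689$)
$\frac{-4169 + Z{\left(-56,-9 \right)}}{-4176 + 4101} = \frac{-4169 + 13689}{-4176 + 4101} = \frac{9520}{-75} = 9520 \left(- \frac{1}{75}\right) = - \frac{1904}{15}$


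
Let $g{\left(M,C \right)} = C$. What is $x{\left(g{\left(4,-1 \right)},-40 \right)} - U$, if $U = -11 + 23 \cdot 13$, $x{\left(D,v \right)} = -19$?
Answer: $-307$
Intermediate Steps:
$U = 288$ ($U = -11 + 299 = 288$)
$x{\left(g{\left(4,-1 \right)},-40 \right)} - U = -19 - 288 = -307$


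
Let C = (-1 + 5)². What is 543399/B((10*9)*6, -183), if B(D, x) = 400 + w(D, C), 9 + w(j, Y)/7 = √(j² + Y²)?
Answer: -61041821/4729125 + 5071724*√18241/4729125 ≈ 131.94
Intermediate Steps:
C = 16 (C = 4² = 16)
w(j, Y) = -63 + 7*√(Y² + j²) (w(j, Y) = -63 + 7*√(j² + Y²) = -63 + 7*√(Y² + j²))
B(D, x) = 337 + 7*√(256 + D²) (B(D, x) = 400 + (-63 + 7*√(16² + D²)) = 400 + (-63 + 7*√(256 + D²)) = 337 + 7*√(256 + D²))
543399/B((10*9)*6, -183) = 543399/(337 + 7*√(256 + ((10*9)*6)²)) = 543399/(337 + 7*√(256 + (90*6)²)) = 543399/(337 + 7*√(256 + 540²)) = 543399/(337 + 7*√(256 + 291600)) = 543399/(337 + 7*√291856) = 543399/(337 + 7*(4*√18241)) = 543399/(337 + 28*√18241)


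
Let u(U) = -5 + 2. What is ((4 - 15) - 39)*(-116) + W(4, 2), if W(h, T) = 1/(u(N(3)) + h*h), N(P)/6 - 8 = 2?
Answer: 75401/13 ≈ 5800.1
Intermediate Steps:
N(P) = 60 (N(P) = 48 + 6*2 = 48 + 12 = 60)
u(U) = -3
W(h, T) = 1/(-3 + h²) (W(h, T) = 1/(-3 + h*h) = 1/(-3 + h²))
((4 - 15) - 39)*(-116) + W(4, 2) = ((4 - 15) - 39)*(-116) + 1/(-3 + 4²) = (-11 - 39)*(-116) + 1/(-3 + 16) = -50*(-116) + 1/13 = 5800 + 1/13 = 75401/13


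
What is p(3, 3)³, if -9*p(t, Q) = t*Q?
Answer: -1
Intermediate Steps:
p(t, Q) = -Q*t/9 (p(t, Q) = -t*Q/9 = -Q*t/9)
p(3, 3)³ = (-⅑*3*3)³ = (-1)³ = -1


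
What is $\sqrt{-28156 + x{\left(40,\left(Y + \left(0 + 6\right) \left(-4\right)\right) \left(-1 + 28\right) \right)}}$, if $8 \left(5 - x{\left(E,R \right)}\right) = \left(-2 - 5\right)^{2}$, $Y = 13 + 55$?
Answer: $\frac{i \sqrt{450514}}{4} \approx 167.8 i$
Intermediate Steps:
$Y = 68$
$x{\left(E,R \right)} = - \frac{9}{8}$ ($x{\left(E,R \right)} = 5 - \frac{\left(-2 - 5\right)^{2}}{8} = 5 - \frac{\left(-7\right)^{2}}{8} = 5 - \frac{49}{8} = - \frac{9}{8}$)
$\sqrt{-28156 + x{\left(40,\left(Y + \left(0 + 6\right) \left(-4\right)\right) \left(-1 + 28\right) \right)}} = \sqrt{-28156 - \frac{9}{8}} = \sqrt{- \frac{225257}{8}} = \frac{i \sqrt{450514}}{4}$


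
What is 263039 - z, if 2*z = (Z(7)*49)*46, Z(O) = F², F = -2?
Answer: 258531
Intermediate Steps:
Z(O) = 4 (Z(O) = (-2)² = 4)
z = 4508 (z = ((4*49)*46)/2 = (196*46)/2 = (½)*9016 = 4508)
263039 - z = 263039 - 1*4508 = 263039 - 4508 = 258531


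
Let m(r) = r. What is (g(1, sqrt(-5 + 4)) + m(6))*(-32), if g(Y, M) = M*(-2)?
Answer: -192 + 64*I ≈ -192.0 + 64.0*I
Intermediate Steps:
g(Y, M) = -2*M
(g(1, sqrt(-5 + 4)) + m(6))*(-32) = (-2*sqrt(-5 + 4) + 6)*(-32) = (-2*I + 6)*(-32) = (6 - 2*I)*(-32) = -192 + 64*I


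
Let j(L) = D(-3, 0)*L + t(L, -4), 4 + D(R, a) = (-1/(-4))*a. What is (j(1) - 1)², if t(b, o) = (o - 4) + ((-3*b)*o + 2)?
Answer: 1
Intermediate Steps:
D(R, a) = -4 + a/4 (D(R, a) = -4 + (-1/(-4))*a = -4 + (-1*(-¼))*a = -4 + a/4)
t(b, o) = -2 + o - 3*b*o (t(b, o) = (-4 + o) + (-3*b*o + 2) = (-4 + o) + (2 - 3*b*o) = -2 + o - 3*b*o)
j(L) = -6 + 8*L (j(L) = (-4 + (¼)*0)*L + (-2 - 4 - 3*L*(-4)) = (-4 + 0)*L + (-2 - 4 + 12*L) = -4*L + (-6 + 12*L) = -6 + 8*L)
(j(1) - 1)² = ((-6 + 8*1) - 1)² = ((-6 + 8) - 1)² = (2 - 1)² = 1² = 1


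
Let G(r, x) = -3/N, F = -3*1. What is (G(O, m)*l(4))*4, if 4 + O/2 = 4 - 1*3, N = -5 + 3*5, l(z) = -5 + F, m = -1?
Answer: 48/5 ≈ 9.6000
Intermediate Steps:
F = -3
l(z) = -8 (l(z) = -5 - 3 = -8)
N = 10 (N = -5 + 15 = 10)
O = -6 (O = -8 + 2*(4 - 1*3) = -8 + 2*(4 - 3) = -8 + 2*1 = -8 + 2 = -6)
G(r, x) = -3/10
(G(O, m)*l(4))*4 = -3/10*(-8)*4 = (12/5)*4 = 48/5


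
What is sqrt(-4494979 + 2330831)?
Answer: 2*I*sqrt(541037) ≈ 1471.1*I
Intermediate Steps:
sqrt(-4494979 + 2330831) = sqrt(-2164148) = 2*I*sqrt(541037)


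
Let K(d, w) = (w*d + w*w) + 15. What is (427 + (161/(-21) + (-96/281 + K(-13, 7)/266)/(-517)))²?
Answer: 2363306540649204255625/13440007426654116 ≈ 1.7584e+5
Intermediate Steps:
K(d, w) = 15 + w² + d*w (K(d, w) = (d*w + w²) + 15 = (w² + d*w) + 15 = 15 + w² + d*w)
(427 + (161/(-21) + (-96/281 + K(-13, 7)/266)/(-517)))² = (427 + (161/(-21) + (-96/281 + (15 + 7² - 13*7)/266)/(-517)))² = (427 + (161*(-1/21) + (-96*1/281 + (15 + 49 - 91)*(1/266))*(-1/517)))² = (427 + (-23/3 + (-96/281 - 27*1/266)*(-1/517)))² = (427 + (-23/3 + (-96/281 - 27/266)*(-1/517)))² = (427 + (-23/3 - 33123/74746*(-1/517)))² = (427 + (-23/3 + 33123/38643682))² = (427 - 888705317/115931046)² = (48613851325/115931046)² = 2363306540649204255625/13440007426654116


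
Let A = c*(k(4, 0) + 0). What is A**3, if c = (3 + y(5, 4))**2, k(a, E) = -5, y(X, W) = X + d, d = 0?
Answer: -32768000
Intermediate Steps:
y(X, W) = X (y(X, W) = X + 0 = X)
c = 64 (c = (3 + 5)**2 = 8**2 = 64)
A = -320 (A = 64*(-5 + 0) = 64*(-5) = -320)
A**3 = (-320)**3 = -32768000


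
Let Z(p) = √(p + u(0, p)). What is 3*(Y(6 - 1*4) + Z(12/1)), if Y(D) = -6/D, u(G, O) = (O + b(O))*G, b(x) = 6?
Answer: -9 + 6*√3 ≈ 1.3923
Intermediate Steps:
u(G, O) = G*(6 + O) (u(G, O) = (O + 6)*G = (6 + O)*G = G*(6 + O))
Z(p) = √p (Z(p) = √(p + 0*(6 + p)) = √(p + 0) = √p)
3*(Y(6 - 1*4) + Z(12/1)) = 3*(-6/(6 - 1*4) + √(12/1)) = 3*(-6/(6 - 4) + √(12*1)) = 3*(-6/2 + √12) = 3*(-6*½ + 2*√3) = 3*(-3 + 2*√3) = -9 + 6*√3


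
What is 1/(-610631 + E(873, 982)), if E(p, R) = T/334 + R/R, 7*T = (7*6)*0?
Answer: -1/610630 ≈ -1.6377e-6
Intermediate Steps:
T = 0 (T = ((7*6)*0)/7 = (42*0)/7 = (1/7)*0 = 0)
E(p, R) = 1 (E(p, R) = 0/334 + R/R = 0*(1/334) + 1 = 0 + 1 = 1)
1/(-610631 + E(873, 982)) = 1/(-610631 + 1) = 1/(-610630) = -1/610630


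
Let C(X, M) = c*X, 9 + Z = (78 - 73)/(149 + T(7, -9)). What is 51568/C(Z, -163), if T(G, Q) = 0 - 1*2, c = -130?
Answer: 1895124/42835 ≈ 44.242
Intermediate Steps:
T(G, Q) = -2 (T(G, Q) = 0 - 2 = -2)
Z = -1318/147 (Z = -9 + (78 - 73)/(149 - 2) = -9 + 5/147 = -1318/147 ≈ -8.9660)
C(X, M) = -130*X
51568/C(Z, -163) = 51568/((-130*(-1318/147))) = 51568/(171340/147) = 51568*(147/171340) = 1895124/42835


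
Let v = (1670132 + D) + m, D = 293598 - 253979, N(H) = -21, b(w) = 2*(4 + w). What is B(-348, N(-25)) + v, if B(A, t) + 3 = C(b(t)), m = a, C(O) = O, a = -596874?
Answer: 1112840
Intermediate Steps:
b(w) = 8 + 2*w
m = -596874
B(A, t) = 5 + 2*t (B(A, t) = -3 + (8 + 2*t) = 5 + 2*t)
D = 39619
v = 1112877 (v = (1670132 + 39619) - 596874 = 1709751 - 596874 = 1112877)
B(-348, N(-25)) + v = (5 + 2*(-21)) + 1112877 = (5 - 42) + 1112877 = -37 + 1112877 = 1112840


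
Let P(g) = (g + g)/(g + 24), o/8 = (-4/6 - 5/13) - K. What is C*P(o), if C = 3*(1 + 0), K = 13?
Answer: 3288/431 ≈ 7.6288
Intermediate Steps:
C = 3 (C = 3*1 = 3)
o = -4384/39 (o = 8*((-4/6 - 5/13) - 1*13) = 8*((-4*1/6 - 5*1/13) - 13) = 8*((-2/3 - 5/13) - 13) = 8*(-41/39 - 13) = 8*(-548/39) = -4384/39 ≈ -112.41)
P(g) = 2*g/(24 + g) (P(g) = (2*g)/(24 + g) = 2*g/(24 + g))
C*P(o) = 3*(2*(-4384/39)/(24 - 4384/39)) = 3*(2*(-4384/39)/(-3448/39)) = 3*(2*(-4384/39)*(-39/3448)) = 3*(1096/431) = 3288/431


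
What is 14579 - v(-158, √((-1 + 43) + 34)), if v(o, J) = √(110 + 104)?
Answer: 14579 - √214 ≈ 14564.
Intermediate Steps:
v(o, J) = √214
14579 - v(-158, √((-1 + 43) + 34)) = 14579 - √214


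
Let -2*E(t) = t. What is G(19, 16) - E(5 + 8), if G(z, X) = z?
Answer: 51/2 ≈ 25.500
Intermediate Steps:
E(t) = -t/2
G(19, 16) - E(5 + 8) = 19 - (-1)*(5 + 8)/2 = 19 - (-1)*13/2 = 19 - 1*(-13/2) = 19 + 13/2 = 51/2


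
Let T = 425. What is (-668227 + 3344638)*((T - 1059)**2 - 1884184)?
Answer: -3967051323708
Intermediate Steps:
(-668227 + 3344638)*((T - 1059)**2 - 1884184) = (-668227 + 3344638)*((425 - 1059)**2 - 1884184) = 2676411*((-634)**2 - 1884184) = 2676411*(401956 - 1884184) = 2676411*(-1482228) = -3967051323708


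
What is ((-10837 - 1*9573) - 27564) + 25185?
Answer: -22789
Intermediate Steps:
((-10837 - 1*9573) - 27564) + 25185 = ((-10837 - 9573) - 27564) + 25185 = (-20410 - 27564) + 25185 = -47974 + 25185 = -22789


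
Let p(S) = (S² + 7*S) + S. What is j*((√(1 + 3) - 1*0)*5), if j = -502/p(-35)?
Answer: -1004/189 ≈ -5.3122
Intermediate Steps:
p(S) = S² + 8*S
j = -502/945 (j = -502*(-1/(35*(8 - 35))) = -502/((-35*(-27))) = -502/945 ≈ -0.53122)
j*((√(1 + 3) - 1*0)*5) = -502*(√(1 + 3) - 1*0)*5/945 = -502*(√4 + 0)*5/945 = -502*(2 + 0)*5/945 = -1004*5/945 = -502/945*10 = -1004/189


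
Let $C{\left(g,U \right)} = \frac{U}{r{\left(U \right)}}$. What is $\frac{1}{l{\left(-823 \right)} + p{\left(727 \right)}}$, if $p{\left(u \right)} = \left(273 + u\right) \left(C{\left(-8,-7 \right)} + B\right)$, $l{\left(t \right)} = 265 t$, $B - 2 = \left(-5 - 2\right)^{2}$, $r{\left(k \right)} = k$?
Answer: $- \frac{1}{166095} \approx -6.0207 \cdot 10^{-6}$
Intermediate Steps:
$C{\left(g,U \right)} = 1$ ($C{\left(g,U \right)} = \frac{U}{U} = 1$)
$B = 51$ ($B = 2 + \left(-5 - 2\right)^{2} = 2 + \left(-7\right)^{2} = 2 + 49 = 51$)
$p{\left(u \right)} = 14196 + 52 u$ ($p{\left(u \right)} = \left(273 + u\right) \left(1 + 51\right) = \left(273 + u\right) 52 = 14196 + 52 u$)
$\frac{1}{l{\left(-823 \right)} + p{\left(727 \right)}} = \frac{1}{265 \left(-823\right) + \left(14196 + 52 \cdot 727\right)} = \frac{1}{-218095 + \left(14196 + 37804\right)} = \frac{1}{-218095 + 52000} = \frac{1}{-166095} = - \frac{1}{166095}$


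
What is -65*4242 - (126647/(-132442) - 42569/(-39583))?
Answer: -1445501828236077/5242451686 ≈ -2.7573e+5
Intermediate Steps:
-65*4242 - (126647/(-132442) - 42569/(-39583)) = -275730 - (126647*(-1/132442) - 42569*(-1/39583)) = -275730 - (-126647/132442 + 42569/39583) = -275730 - 1*624855297/5242451686 = -275730 - 624855297/5242451686 = -1445501828236077/5242451686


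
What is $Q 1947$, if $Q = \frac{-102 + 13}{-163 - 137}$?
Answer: $\frac{57761}{100} \approx 577.61$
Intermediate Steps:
$Q = \frac{89}{300}$ ($Q = - \frac{89}{-300} = \left(-89\right) \left(- \frac{1}{300}\right) = \frac{89}{300} \approx 0.29667$)
$Q 1947 = \frac{89}{300} \cdot 1947 = \frac{57761}{100}$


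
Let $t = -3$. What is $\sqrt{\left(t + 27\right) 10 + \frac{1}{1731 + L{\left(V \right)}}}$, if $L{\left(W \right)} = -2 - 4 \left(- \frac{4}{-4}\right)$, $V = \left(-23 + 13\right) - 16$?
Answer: $\frac{7 \sqrt{582981}}{345} \approx 15.492$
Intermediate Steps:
$V = -26$ ($V = -10 - 16 = -26$)
$L{\left(W \right)} = -6$ ($L{\left(W \right)} = -2 - 4 \left(\left(-4\right) \left(- \frac{1}{4}\right)\right) = -2 - 4 = -6$)
$\sqrt{\left(t + 27\right) 10 + \frac{1}{1731 + L{\left(V \right)}}} = \sqrt{\left(-3 + 27\right) 10 + \frac{1}{1731 - 6}} = \sqrt{24 \cdot 10 + \frac{1}{1725}} = \sqrt{240 + \frac{1}{1725}} = \sqrt{\frac{414001}{1725}} = \frac{7 \sqrt{582981}}{345}$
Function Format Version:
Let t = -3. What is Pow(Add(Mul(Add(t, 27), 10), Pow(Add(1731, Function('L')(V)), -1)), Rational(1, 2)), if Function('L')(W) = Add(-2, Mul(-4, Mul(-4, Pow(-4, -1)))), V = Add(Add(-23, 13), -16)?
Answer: Mul(Rational(7, 345), Pow(582981, Rational(1, 2))) ≈ 15.492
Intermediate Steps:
V = -26 (V = Add(-10, -16) = -26)
Function('L')(W) = -6 (Function('L')(W) = Add(-2, Mul(-4, Mul(-4, Rational(-1, 4)))) = Add(-2, Mul(-4, 1)) = Add(-2, -4) = -6)
Pow(Add(Mul(Add(t, 27), 10), Pow(Add(1731, Function('L')(V)), -1)), Rational(1, 2)) = Pow(Add(Mul(Add(-3, 27), 10), Pow(Add(1731, -6), -1)), Rational(1, 2)) = Pow(Add(Mul(24, 10), Pow(1725, -1)), Rational(1, 2)) = Pow(Add(240, Rational(1, 1725)), Rational(1, 2)) = Pow(Rational(414001, 1725), Rational(1, 2)) = Mul(Rational(7, 345), Pow(582981, Rational(1, 2)))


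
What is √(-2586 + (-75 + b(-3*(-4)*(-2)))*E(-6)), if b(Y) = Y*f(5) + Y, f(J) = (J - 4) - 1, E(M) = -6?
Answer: 2*I*√498 ≈ 44.632*I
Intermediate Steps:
f(J) = -5 + J (f(J) = (-4 + J) - 1 = -5 + J)
b(Y) = Y (b(Y) = Y*(-5 + 5) + Y = Y*0 + Y = 0 + Y = Y)
√(-2586 + (-75 + b(-3*(-4)*(-2)))*E(-6)) = √(-2586 + (-75 - 3*(-4)*(-2))*(-6)) = √(-2586 + (-75 + 12*(-2))*(-6)) = √(-2586 + (-75 - 24)*(-6)) = √(-2586 - 99*(-6)) = √(-2586 + 594) = √(-1992) = 2*I*√498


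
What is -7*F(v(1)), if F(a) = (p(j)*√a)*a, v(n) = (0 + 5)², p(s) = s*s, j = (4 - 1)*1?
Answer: -7875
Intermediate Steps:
j = 3 (j = 3*1 = 3)
p(s) = s²
v(n) = 25 (v(n) = 5² = 25)
F(a) = 9*a^(3/2) (F(a) = (3²*√a)*a = (9*√a)*a = 9*a^(3/2))
-7*F(v(1)) = -63*25^(3/2) = -63*125 = -7*1125 = -7875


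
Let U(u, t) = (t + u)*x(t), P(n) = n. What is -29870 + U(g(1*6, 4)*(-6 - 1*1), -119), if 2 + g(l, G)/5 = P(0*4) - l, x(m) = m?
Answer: -49029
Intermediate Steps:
g(l, G) = -10 - 5*l (g(l, G) = -10 + 5*(0*4 - l) = -10 + 5*(0 - l) = -10 + 5*(-l) = -10 - 5*l)
U(u, t) = t*(t + u) (U(u, t) = (t + u)*t = t*(t + u))
-29870 + U(g(1*6, 4)*(-6 - 1*1), -119) = -29870 - 119*(-119 + (-10 - 5*6)*(-6 - 1*1)) = -29870 - 119*(-119 + (-10 - 5*6)*(-6 - 1)) = -29870 - 119*(-119 + (-10 - 30)*(-7)) = -29870 - 119*(-119 - 40*(-7)) = -29870 - 119*(-119 + 280) = -29870 - 119*161 = -29870 - 19159 = -49029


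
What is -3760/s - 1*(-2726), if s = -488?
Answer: 166756/61 ≈ 2733.7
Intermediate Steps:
-3760/s - 1*(-2726) = -3760/(-488) - 1*(-2726) = -3760*(-1/488) + 2726 = 470/61 + 2726 = 166756/61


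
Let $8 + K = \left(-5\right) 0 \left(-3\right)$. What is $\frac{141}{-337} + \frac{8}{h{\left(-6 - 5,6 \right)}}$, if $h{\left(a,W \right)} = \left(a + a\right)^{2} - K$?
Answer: $- \frac{16669}{41451} \approx -0.40214$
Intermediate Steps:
$K = -8$ ($K = -8 + \left(-5\right) 0 \left(-3\right) = -8 + 0 \left(-3\right) = -8 + 0 = -8$)
$h{\left(a,W \right)} = 8 + 4 a^{2}$ ($h{\left(a,W \right)} = \left(a + a\right)^{2} - -8 = \left(2 a\right)^{2} + 8 = 4 a^{2} + 8 = 8 + 4 a^{2}$)
$\frac{141}{-337} + \frac{8}{h{\left(-6 - 5,6 \right)}} = \frac{141}{-337} + \frac{8}{8 + 4 \left(-6 - 5\right)^{2}} = 141 \left(- \frac{1}{337}\right) + \frac{8}{8 + 4 \left(-6 - 5\right)^{2}} = - \frac{141}{337} + \frac{8}{8 + 4 \left(-11\right)^{2}} = - \frac{141}{337} + \frac{8}{8 + 4 \cdot 121} = - \frac{141}{337} + \frac{8}{8 + 484} = - \frac{141}{337} + \frac{8}{492} = - \frac{141}{337} + 8 \cdot \frac{1}{492} = - \frac{141}{337} + \frac{2}{123} = - \frac{16669}{41451}$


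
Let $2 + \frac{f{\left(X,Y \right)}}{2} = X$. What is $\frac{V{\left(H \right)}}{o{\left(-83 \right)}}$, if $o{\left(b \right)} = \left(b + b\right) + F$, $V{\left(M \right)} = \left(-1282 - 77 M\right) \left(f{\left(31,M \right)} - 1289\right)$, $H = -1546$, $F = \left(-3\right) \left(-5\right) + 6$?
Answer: $\frac{28992512}{29} \approx 9.9974 \cdot 10^{5}$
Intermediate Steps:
$F = 21$ ($F = 15 + 6 = 21$)
$f{\left(X,Y \right)} = -4 + 2 X$
$V{\left(M \right)} = 1578142 + 94787 M$ ($V{\left(M \right)} = \left(-1282 - 77 M\right) \left(\left(-4 + 2 \cdot 31\right) - 1289\right) = \left(-1282 - 77 M\right) \left(\left(-4 + 62\right) - 1289\right) = \left(-1282 - 77 M\right) \left(58 - 1289\right) = \left(-1282 - 77 M\right) \left(-1231\right) = 1578142 + 94787 M$)
$o{\left(b \right)} = 21 + 2 b$ ($o{\left(b \right)} = \left(b + b\right) + 21 = 2 b + 21 = 21 + 2 b$)
$\frac{V{\left(H \right)}}{o{\left(-83 \right)}} = \frac{1578142 + 94787 \left(-1546\right)}{21 + 2 \left(-83\right)} = \frac{1578142 - 146540702}{21 - 166} = - \frac{144962560}{-145} = \left(-144962560\right) \left(- \frac{1}{145}\right) = \frac{28992512}{29}$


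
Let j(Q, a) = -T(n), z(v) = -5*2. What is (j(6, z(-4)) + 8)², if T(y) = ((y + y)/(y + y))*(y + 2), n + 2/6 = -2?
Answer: 625/9 ≈ 69.444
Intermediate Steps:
n = -7/3 (n = -⅓ - 2 = -7/3 ≈ -2.3333)
z(v) = -10
T(y) = 2 + y (T(y) = ((2*y)/((2*y)))*(2 + y) = ((2*y)*(1/(2*y)))*(2 + y) = 1*(2 + y) = 2 + y)
j(Q, a) = ⅓ (j(Q, a) = -(2 - 7/3) = -1*(-⅓) = ⅓)
(j(6, z(-4)) + 8)² = (⅓ + 8)² = (25/3)² = 625/9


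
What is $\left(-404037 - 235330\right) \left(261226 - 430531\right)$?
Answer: $108248029935$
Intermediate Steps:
$\left(-404037 - 235330\right) \left(261226 - 430531\right) = \left(-639367\right) \left(-169305\right) = 108248029935$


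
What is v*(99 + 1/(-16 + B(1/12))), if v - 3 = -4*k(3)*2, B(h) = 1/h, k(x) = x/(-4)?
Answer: 3555/4 ≈ 888.75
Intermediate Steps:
k(x) = -x/4 (k(x) = x*(-1/4) = -x/4)
v = 9 (v = 3 - (-1)*3*2 = 3 - 4*(-3/4)*2 = 3 + 3*2 = 3 + 6 = 9)
v*(99 + 1/(-16 + B(1/12))) = 9*(99 + 1/(-16 + 1/(1/12))) = 9*(99 + 1/(-16 + 12)) = 9*(99 + 1/(-4)) = 9*(99 - 1/4) = 9*(395/4) = 3555/4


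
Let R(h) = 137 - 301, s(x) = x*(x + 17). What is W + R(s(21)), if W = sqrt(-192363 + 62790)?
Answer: -164 + 3*I*sqrt(14397) ≈ -164.0 + 359.96*I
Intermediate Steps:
s(x) = x*(17 + x)
W = 3*I*sqrt(14397) (W = sqrt(-129573) = 3*I*sqrt(14397) ≈ 359.96*I)
R(h) = -164
W + R(s(21)) = 3*I*sqrt(14397) - 164 = -164 + 3*I*sqrt(14397)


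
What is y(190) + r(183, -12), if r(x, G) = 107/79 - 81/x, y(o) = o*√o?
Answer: 4394/4819 + 190*√190 ≈ 2619.9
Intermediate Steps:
y(o) = o^(3/2)
r(x, G) = 107/79 - 81/x (r(x, G) = 107*(1/79) - 81/x = 107/79 - 81/x)
y(190) + r(183, -12) = 190^(3/2) + (107/79 - 81/183) = 190*√190 + (107/79 - 81*1/183) = 190*√190 + (107/79 - 27/61) = 190*√190 + 4394/4819 = 4394/4819 + 190*√190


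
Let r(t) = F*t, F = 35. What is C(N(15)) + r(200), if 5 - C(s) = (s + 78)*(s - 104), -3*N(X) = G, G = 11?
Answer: 135074/9 ≈ 15008.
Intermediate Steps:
N(X) = -11/3 (N(X) = -⅓*11 = -11/3)
C(s) = 5 - (-104 + s)*(78 + s) (C(s) = 5 - (s + 78)*(s - 104) = 5 - (78 + s)*(-104 + s) = 5 - (-104 + s)*(78 + s))
r(t) = 35*t
C(N(15)) + r(200) = (8117 - (-11/3)² + 26*(-11/3)) + 35*200 = (8117 - 1*121/9 - 286/3) + 7000 = (8117 - 121/9 - 286/3) + 7000 = 72074/9 + 7000 = 135074/9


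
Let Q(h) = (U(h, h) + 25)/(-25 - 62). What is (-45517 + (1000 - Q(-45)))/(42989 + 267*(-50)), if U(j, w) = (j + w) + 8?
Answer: -1291012/859531 ≈ -1.5020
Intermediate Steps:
U(j, w) = 8 + j + w
Q(h) = -11/29 - 2*h/87 (Q(h) = ((8 + h + h) + 25)/(-25 - 62) = ((8 + 2*h) + 25)/(-87) = (33 + 2*h)*(-1/87) = -11/29 - 2*h/87)
(-45517 + (1000 - Q(-45)))/(42989 + 267*(-50)) = (-45517 + (1000 - (-11/29 - 2/87*(-45))))/(42989 + 267*(-50)) = (-45517 + (1000 - (-11/29 + 30/29)))/(42989 - 13350) = (-45517 + (1000 - 1*19/29))/29639 = (-45517 + (1000 - 19/29))*(1/29639) = (-45517 + 28981/29)*(1/29639) = -1291012/29*1/29639 = -1291012/859531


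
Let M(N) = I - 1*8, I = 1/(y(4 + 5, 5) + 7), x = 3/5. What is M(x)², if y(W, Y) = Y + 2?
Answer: 12321/196 ≈ 62.862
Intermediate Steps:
y(W, Y) = 2 + Y
x = ⅗ (x = 3*(⅕) = ⅗ ≈ 0.60000)
I = 1/14 (I = 1/((2 + 5) + 7) = 1/(7 + 7) = 1/14 ≈ 0.071429)
M(N) = -111/14 (M(N) = 1/14 - 1*8 = 1/14 - 8 = -111/14)
M(x)² = (-111/14)² = 12321/196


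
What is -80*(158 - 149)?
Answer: -720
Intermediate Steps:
-80*(158 - 149) = -80*9 = -720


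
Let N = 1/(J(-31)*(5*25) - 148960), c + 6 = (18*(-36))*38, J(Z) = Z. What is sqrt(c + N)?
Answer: I*sqrt(575320772004585)/152835 ≈ 156.94*I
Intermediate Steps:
c = -24630 (c = -6 + (18*(-36))*38 = -6 - 648*38 = -6 - 24624 = -24630)
N = -1/152835 (N = 1/(-155*25 - 148960) = 1/(-31*125 - 148960) = 1/(-3875 - 148960) = 1/(-152835) = -1/152835 ≈ -6.5430e-6)
sqrt(c + N) = sqrt(-24630 - 1/152835) = sqrt(-3764326051/152835) = I*sqrt(575320772004585)/152835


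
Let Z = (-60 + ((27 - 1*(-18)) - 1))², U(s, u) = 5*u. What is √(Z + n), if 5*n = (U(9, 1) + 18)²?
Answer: 3*√1005/5 ≈ 19.021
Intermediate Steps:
Z = 256 (Z = (-60 + ((27 + 18) - 1))² = (-60 + (45 - 1))² = (-60 + 44)² = (-16)² = 256)
n = 529/5 (n = (5*1 + 18)²/5 = (5 + 18)²/5 = (⅕)*23² = (⅕)*529 = 529/5 ≈ 105.80)
√(Z + n) = √(256 + 529/5) = √(1809/5) = 3*√1005/5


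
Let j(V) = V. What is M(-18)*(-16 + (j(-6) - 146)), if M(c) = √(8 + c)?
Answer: -168*I*√10 ≈ -531.26*I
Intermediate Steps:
M(-18)*(-16 + (j(-6) - 146)) = √(8 - 18)*(-16 + (-6 - 146)) = √(-10)*(-16 - 152) = (I*√10)*(-168) = -168*I*√10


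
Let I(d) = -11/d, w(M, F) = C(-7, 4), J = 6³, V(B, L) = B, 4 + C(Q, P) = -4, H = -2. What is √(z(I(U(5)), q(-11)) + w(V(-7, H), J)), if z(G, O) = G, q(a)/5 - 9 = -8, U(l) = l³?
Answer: I*√5055/25 ≈ 2.8439*I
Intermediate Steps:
C(Q, P) = -8 (C(Q, P) = -4 - 4 = -8)
q(a) = 5 (q(a) = 45 + 5*(-8) = 45 - 40 = 5)
J = 216
w(M, F) = -8
√(z(I(U(5)), q(-11)) + w(V(-7, H), J)) = √(-11/(5³) - 8) = √(-11/125 - 8) = √(-1011/125) = I*√5055/25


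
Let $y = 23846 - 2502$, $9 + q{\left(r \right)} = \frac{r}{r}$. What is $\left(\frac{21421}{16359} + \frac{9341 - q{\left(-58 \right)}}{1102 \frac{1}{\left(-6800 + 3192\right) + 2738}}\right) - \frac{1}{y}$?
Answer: $- \frac{2576667204775}{349166496} \approx -7379.5$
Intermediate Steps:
$q{\left(r \right)} = -8$ ($q{\left(r \right)} = -9 + \frac{r}{r} = -9 + 1 = -8$)
$y = 21344$
$\left(\frac{21421}{16359} + \frac{9341 - q{\left(-58 \right)}}{1102 \frac{1}{\left(-6800 + 3192\right) + 2738}}\right) - \frac{1}{y} = \left(\frac{21421}{16359} + \frac{9341 - -8}{1102 \frac{1}{\left(-6800 + 3192\right) + 2738}}\right) - \frac{1}{21344} = \left(21421 \cdot \frac{1}{16359} + \frac{9341 + 8}{1102 \frac{1}{-3608 + 2738}}\right) - \frac{1}{21344} = \left(\frac{21421}{16359} + \frac{9349}{1102 \frac{1}{-870}}\right) - \frac{1}{21344} = \left(\frac{21421}{16359} + \frac{9349}{1102 \left(- \frac{1}{870}\right)}\right) - \frac{1}{21344} = \left(\frac{21421}{16359} + \frac{9349}{- \frac{19}{15}}\right) - \frac{1}{21344} = \left(\frac{21421}{16359} + 9349 \left(- \frac{15}{19}\right)\right) - \frac{1}{21344} = \left(\frac{21421}{16359} - \frac{140235}{19}\right) - \frac{1}{21344} = - \frac{120720914}{16359} - \frac{1}{21344} = - \frac{2576667204775}{349166496}$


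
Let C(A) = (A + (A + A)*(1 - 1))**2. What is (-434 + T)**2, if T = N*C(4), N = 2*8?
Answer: 31684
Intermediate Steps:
N = 16
C(A) = A**2 (C(A) = (A + (2*A)*0)**2 = (A + 0)**2 = A**2)
T = 256 (T = 16*4**2 = 16*16 = 256)
(-434 + T)**2 = (-434 + 256)**2 = (-178)**2 = 31684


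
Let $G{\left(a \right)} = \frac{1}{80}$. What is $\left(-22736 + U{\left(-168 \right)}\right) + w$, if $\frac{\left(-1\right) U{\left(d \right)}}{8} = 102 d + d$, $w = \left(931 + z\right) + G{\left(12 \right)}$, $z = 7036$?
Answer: $\frac{9893041}{80} \approx 1.2366 \cdot 10^{5}$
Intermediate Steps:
$G{\left(a \right)} = \frac{1}{80}$
$w = \frac{637361}{80}$ ($w = \left(931 + 7036\right) + \frac{1}{80} = 7967 + \frac{1}{80} = \frac{637361}{80} \approx 7967.0$)
$U{\left(d \right)} = - 824 d$ ($U{\left(d \right)} = - 8 \left(102 d + d\right) = - 8 \cdot 103 d = - 824 d$)
$\left(-22736 + U{\left(-168 \right)}\right) + w = \left(-22736 - -138432\right) + \frac{637361}{80} = \left(-22736 + 138432\right) + \frac{637361}{80} = 115696 + \frac{637361}{80} = \frac{9893041}{80}$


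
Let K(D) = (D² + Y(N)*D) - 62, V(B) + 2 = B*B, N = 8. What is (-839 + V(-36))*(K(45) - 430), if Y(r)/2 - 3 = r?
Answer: 1147965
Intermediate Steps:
Y(r) = 6 + 2*r
V(B) = -2 + B² (V(B) = -2 + B*B = -2 + B²)
K(D) = -62 + D² + 22*D (K(D) = (D² + (6 + 2*8)*D) - 62 = (D² + (6 + 16)*D) - 62 = (D² + 22*D) - 62 = -62 + D² + 22*D)
(-839 + V(-36))*(K(45) - 430) = (-839 + (-2 + (-36)²))*((-62 + 45² + 22*45) - 430) = (-839 + (-2 + 1296))*((-62 + 2025 + 990) - 430) = (-839 + 1294)*(2953 - 430) = 455*2523 = 1147965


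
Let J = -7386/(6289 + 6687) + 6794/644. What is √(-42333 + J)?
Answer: I*√11544897669191558/522284 ≈ 205.73*I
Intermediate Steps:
J = 10425295/1044568 (J = -7386/12976 + 6794*(1/644) = -7386*1/12976 + 3397/322 = -3693/6488 + 3397/322 = 10425295/1044568 ≈ 9.9805)
√(-42333 + J) = √(-42333 + 10425295/1044568) = √(-44209271849/1044568) = I*√11544897669191558/522284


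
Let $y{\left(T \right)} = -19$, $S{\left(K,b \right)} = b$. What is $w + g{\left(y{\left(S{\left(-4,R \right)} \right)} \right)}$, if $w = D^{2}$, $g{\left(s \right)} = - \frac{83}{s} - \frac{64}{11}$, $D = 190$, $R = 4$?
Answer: $\frac{7544597}{209} \approx 36099.0$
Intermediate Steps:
$g{\left(s \right)} = - \frac{64}{11} - \frac{83}{s}$ ($g{\left(s \right)} = - \frac{83}{s} - \frac{64}{11} = - \frac{64}{11} - \frac{83}{s}$)
$w = 36100$ ($w = 190^{2} = 36100$)
$w + g{\left(y{\left(S{\left(-4,R \right)} \right)} \right)} = 36100 - \left(\frac{64}{11} + \frac{83}{-19}\right) = 36100 - \frac{303}{209} = \frac{7544597}{209}$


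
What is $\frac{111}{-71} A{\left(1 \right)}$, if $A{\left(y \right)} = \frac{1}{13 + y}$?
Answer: $- \frac{111}{994} \approx -0.11167$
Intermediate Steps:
$\frac{111}{-71} A{\left(1 \right)} = \frac{111 \frac{1}{-71}}{13 + 1} = \frac{111 \left(- \frac{1}{71}\right)}{14} = \left(- \frac{111}{71}\right) \frac{1}{14} = - \frac{111}{994}$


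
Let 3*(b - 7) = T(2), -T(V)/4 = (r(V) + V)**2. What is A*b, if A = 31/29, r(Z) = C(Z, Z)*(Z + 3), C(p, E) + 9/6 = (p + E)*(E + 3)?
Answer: -368900/29 ≈ -12721.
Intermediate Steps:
C(p, E) = -3/2 + (3 + E)*(E + p) (C(p, E) = -3/2 + (p + E)*(E + 3) = -3/2 + (E + p)*(3 + E) = -3/2 + (3 + E)*(E + p))
r(Z) = (3 + Z)*(-3/2 + 2*Z**2 + 6*Z) (r(Z) = (-3/2 + Z**2 + 3*Z + 3*Z + Z*Z)*(Z + 3) = (-3/2 + Z**2 + 3*Z + 3*Z + Z**2)*(3 + Z) = (-3/2 + 2*Z**2 + 6*Z)*(3 + Z) = (3 + Z)*(-3/2 + 2*Z**2 + 6*Z))
T(V) = -4*(V + (3 + V)*(-3 + 4*V**2 + 12*V)/2)**2 (T(V) = -4*((3 + V)*(-3 + 4*V**2 + 12*V)/2 + V)**2 = -4*(V + (3 + V)*(-3 + 4*V**2 + 12*V)/2)**2)
b = -11900 (b = 7 + (-(-9 + 4*2**3 + 24*2**2 + 35*2)**2)/3 = 7 + (-(-9 + 4*8 + 24*4 + 70)**2)/3 = 7 + (-(-9 + 32 + 96 + 70)**2)/3 = 7 + (-1*189**2)/3 = 7 + (-1*35721)/3 = 7 + (1/3)*(-35721) = 7 - 11907 = -11900)
A = 31/29 (A = 31*(1/29) = 31/29 ≈ 1.0690)
A*b = (31/29)*(-11900) = -368900/29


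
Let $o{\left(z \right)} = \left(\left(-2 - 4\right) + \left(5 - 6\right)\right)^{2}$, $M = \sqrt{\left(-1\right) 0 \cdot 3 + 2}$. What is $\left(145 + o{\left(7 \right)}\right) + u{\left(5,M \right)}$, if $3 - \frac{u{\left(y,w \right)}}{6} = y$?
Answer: $182$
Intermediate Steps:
$M = \sqrt{2}$ ($M = \sqrt{0 \cdot 3 + 2} = \sqrt{0 + 2} = \sqrt{2} \approx 1.4142$)
$u{\left(y,w \right)} = 18 - 6 y$
$o{\left(z \right)} = 49$ ($o{\left(z \right)} = \left(\left(-2 - 4\right) + \left(5 - 6\right)\right)^{2} = \left(-6 - 1\right)^{2} = \left(-7\right)^{2} = 49$)
$\left(145 + o{\left(7 \right)}\right) + u{\left(5,M \right)} = \left(145 + 49\right) + \left(18 - 30\right) = 194 + \left(18 - 30\right) = 194 - 12 = 182$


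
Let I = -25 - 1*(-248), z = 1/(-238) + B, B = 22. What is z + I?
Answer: 58309/238 ≈ 245.00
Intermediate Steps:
z = 5235/238 (z = 1/(-238) + 22 = -1/238 + 22 = 5235/238 ≈ 21.996)
I = 223 (I = -25 + 248 = 223)
z + I = 5235/238 + 223 = 58309/238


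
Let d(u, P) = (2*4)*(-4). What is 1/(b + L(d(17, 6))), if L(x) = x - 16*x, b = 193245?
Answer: 1/193725 ≈ 5.1620e-6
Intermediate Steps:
d(u, P) = -32 (d(u, P) = 8*(-4) = -32)
L(x) = -15*x (L(x) = x - 16*x = -15*x)
1/(b + L(d(17, 6))) = 1/(193245 - 15*(-32)) = 1/(193245 + 480) = 1/193725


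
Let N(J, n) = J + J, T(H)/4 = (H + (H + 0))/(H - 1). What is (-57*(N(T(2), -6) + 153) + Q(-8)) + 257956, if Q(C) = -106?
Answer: 247305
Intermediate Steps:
T(H) = 8*H/(-1 + H) (T(H) = 4*((H + (H + 0))/(H - 1)) = 4*((H + H)/(-1 + H)) = 4*((2*H)/(-1 + H)) = 4*(2*H/(-1 + H)) = 8*H/(-1 + H))
N(J, n) = 2*J
(-57*(N(T(2), -6) + 153) + Q(-8)) + 257956 = (-57*(2*(8*2/(-1 + 2)) + 153) - 106) + 257956 = (-57*(2*(8*2/1) + 153) - 106) + 257956 = (-57*(2*(8*2*1) + 153) - 106) + 257956 = (-57*(2*16 + 153) - 106) + 257956 = (-57*(32 + 153) - 106) + 257956 = (-57*185 - 106) + 257956 = (-10545 - 106) + 257956 = -10651 + 257956 = 247305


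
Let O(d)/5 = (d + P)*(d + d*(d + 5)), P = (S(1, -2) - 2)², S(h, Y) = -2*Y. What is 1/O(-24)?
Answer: -1/43200 ≈ -2.3148e-5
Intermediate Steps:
P = 4 (P = (-2*(-2) - 2)² = (4 - 2)² = 2² = 4)
O(d) = 5*(4 + d)*(d + d*(5 + d)) (O(d) = 5*((d + 4)*(d + d*(d + 5))) = 5*((4 + d)*(d + d*(5 + d))) = 5*(4 + d)*(d + d*(5 + d)))
1/O(-24) = 1/(5*(-24)*(24 + (-24)² + 10*(-24))) = 1/(5*(-24)*(24 + 576 - 240)) = 1/(5*(-24)*360) = 1/(-43200) = -1/43200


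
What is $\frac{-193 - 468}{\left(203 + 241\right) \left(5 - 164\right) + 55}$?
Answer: $\frac{661}{70541} \approx 0.0093704$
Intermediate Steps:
$\frac{-193 - 468}{\left(203 + 241\right) \left(5 - 164\right) + 55} = - \frac{661}{444 \left(-159\right) + 55} = - \frac{661}{-70596 + 55} = - \frac{661}{-70541} = \left(-661\right) \left(- \frac{1}{70541}\right) = \frac{661}{70541}$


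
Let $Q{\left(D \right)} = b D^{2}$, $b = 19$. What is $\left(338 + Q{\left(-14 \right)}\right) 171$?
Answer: $694602$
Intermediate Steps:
$Q{\left(D \right)} = 19 D^{2}$
$\left(338 + Q{\left(-14 \right)}\right) 171 = \left(338 + 19 \left(-14\right)^{2}\right) 171 = \left(338 + 19 \cdot 196\right) 171 = \left(338 + 3724\right) 171 = 4062 \cdot 171 = 694602$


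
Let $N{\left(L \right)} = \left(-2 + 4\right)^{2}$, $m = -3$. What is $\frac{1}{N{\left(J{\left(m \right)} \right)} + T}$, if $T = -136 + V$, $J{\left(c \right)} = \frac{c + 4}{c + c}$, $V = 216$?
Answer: $\frac{1}{84} \approx 0.011905$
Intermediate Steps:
$J{\left(c \right)} = \frac{4 + c}{2 c}$
$N{\left(L \right)} = 4$ ($N{\left(L \right)} = 2^{2} = 4$)
$T = 80$ ($T = -136 + 216 = 80$)
$\frac{1}{N{\left(J{\left(m \right)} \right)} + T} = \frac{1}{4 + 80} = \frac{1}{84}$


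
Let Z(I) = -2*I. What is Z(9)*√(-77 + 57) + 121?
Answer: 121 - 36*I*√5 ≈ 121.0 - 80.498*I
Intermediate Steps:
Z(9)*√(-77 + 57) + 121 = (-2*9)*√(-77 + 57) + 121 = -36*I*√5 + 121 = 121 - 36*I*√5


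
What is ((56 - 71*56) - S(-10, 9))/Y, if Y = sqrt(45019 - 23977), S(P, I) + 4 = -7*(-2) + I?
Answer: -1313*sqrt(2338)/2338 ≈ -27.155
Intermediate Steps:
S(P, I) = 10 + I (S(P, I) = -4 + (-7*(-2) + I) = -4 + (14 + I) = 10 + I)
Y = 3*sqrt(2338) (Y = sqrt(21042) = 3*sqrt(2338) ≈ 145.06)
((56 - 71*56) - S(-10, 9))/Y = ((56 - 71*56) - (10 + 9))/((3*sqrt(2338))) = ((56 - 3976) - 1*19)*(sqrt(2338)/7014) = (-3920 - 19)*(sqrt(2338)/7014) = -1313*sqrt(2338)/2338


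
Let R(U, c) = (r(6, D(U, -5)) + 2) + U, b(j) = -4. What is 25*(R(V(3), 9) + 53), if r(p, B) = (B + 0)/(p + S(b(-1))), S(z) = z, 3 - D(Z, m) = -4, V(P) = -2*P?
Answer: 2625/2 ≈ 1312.5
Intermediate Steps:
D(Z, m) = 7 (D(Z, m) = 3 - 1*(-4) = 3 + 4 = 7)
r(p, B) = B/(-4 + p) (r(p, B) = (B + 0)/(p - 4) = B/(-4 + p))
R(U, c) = 11/2 + U (R(U, c) = (7/(-4 + 6) + 2) + U = (7/2 + 2) + U = 11/2 + U)
25*(R(V(3), 9) + 53) = 25*((11/2 - 2*3) + 53) = 25*((11/2 - 6) + 53) = 25*(-½ + 53) = 25*(105/2) = 2625/2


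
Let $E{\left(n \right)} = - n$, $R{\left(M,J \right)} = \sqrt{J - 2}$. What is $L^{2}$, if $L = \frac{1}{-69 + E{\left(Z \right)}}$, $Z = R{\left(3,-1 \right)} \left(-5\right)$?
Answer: $\frac{i}{6 \left(115 \sqrt{3} + 781 i\right)} \approx 0.00020037 + 5.1102 \cdot 10^{-5} i$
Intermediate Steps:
$R{\left(M,J \right)} = \sqrt{-2 + J}$
$Z = - 5 i \sqrt{3}$ ($Z = \sqrt{-2 - 1} \left(-5\right) = \sqrt{-3} \left(-5\right) = i \sqrt{3} \left(-5\right) = - 5 i \sqrt{3} \approx - 8.6602 i$)
$L = \frac{1}{-69 + 5 i \sqrt{3}}$ ($L = \frac{1}{-69 - - 5 i \sqrt{3}} = \frac{1}{-69 + 5 i \sqrt{3}} \approx -0.014268 - 0.0017908 i$)
$L^{2} = \left(- \frac{23}{1612} - \frac{5 i \sqrt{3}}{4836}\right)^{2}$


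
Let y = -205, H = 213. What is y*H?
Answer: -43665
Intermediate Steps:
y*H = -205*213 = -43665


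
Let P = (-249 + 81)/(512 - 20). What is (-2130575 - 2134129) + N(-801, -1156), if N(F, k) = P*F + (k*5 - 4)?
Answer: -175078794/41 ≈ -4.2702e+6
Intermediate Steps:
P = -14/41 (P = -168/492 = -168*1/492 = -14/41 ≈ -0.34146)
N(F, k) = -4 + 5*k - 14*F/41 (N(F, k) = -14*F/41 + (k*5 - 4) = -14*F/41 + (5*k - 4) = -14*F/41 + (-4 + 5*k) = -4 + 5*k - 14*F/41)
(-2130575 - 2134129) + N(-801, -1156) = (-2130575 - 2134129) + (-4 + 5*(-1156) - 14/41*(-801)) = -4264704 + (-4 - 5780 + 11214/41) = -4264704 - 225930/41 = -175078794/41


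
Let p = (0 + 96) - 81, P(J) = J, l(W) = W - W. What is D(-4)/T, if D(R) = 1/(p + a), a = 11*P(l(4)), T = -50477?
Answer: -1/757155 ≈ -1.3207e-6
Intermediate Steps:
l(W) = 0
p = 15 (p = 96 - 81 = 15)
a = 0 (a = 11*0 = 0)
D(R) = 1/15 (D(R) = 1/(15 + 0) = 1/15)
D(-4)/T = (1/15)/(-50477) = (1/15)*(-1/50477) = -1/757155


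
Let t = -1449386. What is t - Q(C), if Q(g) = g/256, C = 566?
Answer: -185521691/128 ≈ -1.4494e+6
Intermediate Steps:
Q(g) = g/256 (Q(g) = g*(1/256) = g/256)
t - Q(C) = -1449386 - 566/256 = -1449386 - 1*283/128 = -1449386 - 283/128 = -185521691/128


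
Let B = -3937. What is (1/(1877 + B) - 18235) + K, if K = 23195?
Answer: 10217599/2060 ≈ 4960.0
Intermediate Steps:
(1/(1877 + B) - 18235) + K = (1/(1877 - 3937) - 18235) + 23195 = (1/(-2060) - 18235) + 23195 = (-1/2060 - 18235) + 23195 = -37564101/2060 + 23195 = 10217599/2060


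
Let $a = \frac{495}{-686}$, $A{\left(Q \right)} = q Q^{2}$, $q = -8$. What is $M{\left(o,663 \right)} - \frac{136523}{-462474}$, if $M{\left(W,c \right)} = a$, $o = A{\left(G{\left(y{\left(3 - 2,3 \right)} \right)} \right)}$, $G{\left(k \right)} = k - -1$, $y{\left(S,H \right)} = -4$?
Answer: $- \frac{33817463}{79314291} \approx -0.42637$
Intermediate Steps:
$G{\left(k \right)} = 1 + k$ ($G{\left(k \right)} = k + 1 = 1 + k$)
$A{\left(Q \right)} = - 8 Q^{2}$
$a = - \frac{495}{686}$ ($a = 495 \left(- \frac{1}{686}\right) = - \frac{495}{686} \approx -0.72157$)
$o = -72$ ($o = - 8 \left(1 - 4\right)^{2} = - 8 \left(-3\right)^{2} = \left(-8\right) 9 = -72$)
$M{\left(W,c \right)} = - \frac{495}{686}$
$M{\left(o,663 \right)} - \frac{136523}{-462474} = - \frac{495}{686} - \frac{136523}{-462474} = - \frac{495}{686} - - \frac{136523}{462474} = - \frac{495}{686} + \frac{136523}{462474} = - \frac{33817463}{79314291}$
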